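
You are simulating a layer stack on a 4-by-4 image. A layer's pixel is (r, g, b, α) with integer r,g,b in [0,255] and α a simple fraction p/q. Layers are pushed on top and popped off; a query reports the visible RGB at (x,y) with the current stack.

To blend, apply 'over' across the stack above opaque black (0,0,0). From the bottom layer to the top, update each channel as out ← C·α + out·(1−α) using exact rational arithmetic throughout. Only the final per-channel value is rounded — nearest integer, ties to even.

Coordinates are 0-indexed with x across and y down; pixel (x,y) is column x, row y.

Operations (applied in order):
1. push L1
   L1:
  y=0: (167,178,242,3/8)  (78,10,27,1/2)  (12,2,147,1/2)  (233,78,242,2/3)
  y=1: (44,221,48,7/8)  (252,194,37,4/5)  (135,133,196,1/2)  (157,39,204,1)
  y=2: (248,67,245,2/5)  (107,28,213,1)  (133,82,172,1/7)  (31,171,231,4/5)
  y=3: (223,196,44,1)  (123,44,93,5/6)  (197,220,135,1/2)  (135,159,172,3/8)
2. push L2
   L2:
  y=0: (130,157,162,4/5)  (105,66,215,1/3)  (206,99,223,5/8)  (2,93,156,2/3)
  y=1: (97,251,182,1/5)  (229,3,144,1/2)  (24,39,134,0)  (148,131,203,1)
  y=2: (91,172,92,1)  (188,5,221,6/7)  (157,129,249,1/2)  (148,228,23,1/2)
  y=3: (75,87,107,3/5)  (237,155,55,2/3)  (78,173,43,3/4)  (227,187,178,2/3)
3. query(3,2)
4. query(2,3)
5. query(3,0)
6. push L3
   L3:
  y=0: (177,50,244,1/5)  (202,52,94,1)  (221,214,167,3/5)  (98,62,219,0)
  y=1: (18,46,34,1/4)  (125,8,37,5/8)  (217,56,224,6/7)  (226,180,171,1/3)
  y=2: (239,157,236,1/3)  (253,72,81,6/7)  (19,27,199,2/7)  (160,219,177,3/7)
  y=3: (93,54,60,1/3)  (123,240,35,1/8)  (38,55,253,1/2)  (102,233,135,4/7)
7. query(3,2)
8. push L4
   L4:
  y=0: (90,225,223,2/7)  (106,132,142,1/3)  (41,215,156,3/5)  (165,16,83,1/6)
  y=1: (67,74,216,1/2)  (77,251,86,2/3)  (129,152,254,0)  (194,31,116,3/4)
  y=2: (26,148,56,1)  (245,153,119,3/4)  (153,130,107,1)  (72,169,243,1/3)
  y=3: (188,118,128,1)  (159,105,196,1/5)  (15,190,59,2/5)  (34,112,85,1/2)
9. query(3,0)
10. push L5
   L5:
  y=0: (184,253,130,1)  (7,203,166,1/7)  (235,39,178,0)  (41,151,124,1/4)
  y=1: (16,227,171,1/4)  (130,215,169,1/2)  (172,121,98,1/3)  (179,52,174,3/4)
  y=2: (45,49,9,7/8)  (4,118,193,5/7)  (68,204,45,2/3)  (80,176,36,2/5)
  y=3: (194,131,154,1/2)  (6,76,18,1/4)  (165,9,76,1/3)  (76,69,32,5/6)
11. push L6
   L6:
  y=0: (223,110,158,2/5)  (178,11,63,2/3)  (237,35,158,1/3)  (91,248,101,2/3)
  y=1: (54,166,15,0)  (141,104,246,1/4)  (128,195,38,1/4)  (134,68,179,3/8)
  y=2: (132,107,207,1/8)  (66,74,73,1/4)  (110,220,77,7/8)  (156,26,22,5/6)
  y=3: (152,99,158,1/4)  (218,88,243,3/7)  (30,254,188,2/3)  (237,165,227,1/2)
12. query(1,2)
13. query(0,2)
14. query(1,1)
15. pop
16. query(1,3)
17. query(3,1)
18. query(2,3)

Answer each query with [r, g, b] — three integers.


query (3,2) [L1,L2] — begin 0,0,0
L1 α=4/5: [124/5, 684/5, 924/5]
L2 α=1/2: [432/5, 912/5, 1039/10]
= [86, 182, 104]

(2,3) stack=L1,L2; from [0,0,0]:
+L1 (α=1/2) → [197/2, 110, 135/2]
+L2 (α=3/4) → [665/8, 629/4, 393/8]
→ [83, 157, 49]

at x=3,y=0 over L1,L2:
L1 α=2/3: [466/3, 52, 484/3]
L2 α=2/3: [478/9, 238/3, 1420/9]
= [53, 79, 158]

at x=3,y=2 over L1,L2,L3:
L1 α=4/5: [124/5, 684/5, 924/5]
L2 α=1/2: [432/5, 912/5, 1039/10]
L3 α=3/7: [4128/35, 6933/35, 4733/35]
→ [118, 198, 135]

at x=3,y=0 over L1,L2,L3,L4:
after L1 α=2/3: [466/3, 52, 484/3]
after L2 α=2/3: [478/9, 238/3, 1420/9]
after L3 α=0: [478/9, 238/3, 1420/9]
after L4 α=1/6: [3875/54, 619/9, 7847/54]
rounded: [72, 69, 145]

(1,2) stack=L1,L2,L3,L4,L5,L6; from [0,0,0]:
after L1 α=1: [107, 28, 213]
after L2 α=6/7: [1235/7, 58/7, 1539/7]
after L3 α=6/7: [11861/49, 3082/49, 4941/49]
after L4 α=3/4: [11969/49, 25573/196, 11217/98]
after L5 α=5/7: [24918/343, 83393/686, 58502/343]
after L6 α=1/4: [24348/343, 300943/2744, 200545/1372]
= [71, 110, 146]

query (0,2) [L1,L2,L3,L4,L5,L6] — begin 0,0,0
L1 α=2/5: [496/5, 134/5, 98]
L2 α=1: [91, 172, 92]
L3 α=1/3: [421/3, 167, 140]
L4 α=1: [26, 148, 56]
L5 α=7/8: [341/8, 491/8, 119/8]
L6 α=1/8: [3443/64, 4293/64, 2489/64]
= [54, 67, 39]

(1,1) stack=L1,L2,L3,L4,L5,L6; from [0,0,0]:
+L1 (α=4/5) → [1008/5, 776/5, 148/5]
+L2 (α=1/2) → [2153/10, 791/10, 434/5]
+L3 (α=5/8) → [12709/80, 2773/80, 2227/40]
+L4 (α=2/3) → [8343/80, 14311/80, 9107/120]
+L5 (α=1/2) → [18743/160, 31511/160, 29387/240]
+L6 (α=1/4) → [78789/640, 111173/640, 49067/320]
→ [123, 174, 153]

at x=1,y=3 over L1,L2,L3,L4,L5:
after L1 α=5/6: [205/2, 110/3, 155/2]
after L2 α=2/3: [1153/6, 1040/9, 125/2]
after L3 α=1/8: [8809/48, 1180/9, 945/16]
after L4 α=1/5: [10717/60, 1133/9, 1729/20]
after L5 α=1/4: [10837/80, 1361/12, 5547/80]
= [135, 113, 69]

(3,1) stack=L1,L2,L3,L4,L5; from [0,0,0]:
after L1 α=1: [157, 39, 204]
after L2 α=1: [148, 131, 203]
after L3 α=1/3: [174, 442/3, 577/3]
after L4 α=3/4: [189, 721/12, 1621/12]
after L5 α=3/4: [363/2, 2593/48, 7885/48]
= [182, 54, 164]

query (2,3) [L1,L2,L3,L4,L5] — begin 0,0,0
after L1 α=1/2: [197/2, 110, 135/2]
after L2 α=3/4: [665/8, 629/4, 393/8]
after L3 α=1/2: [969/16, 849/8, 2417/16]
after L4 α=2/5: [3387/80, 5587/40, 9139/80]
after L5 α=1/3: [3329/40, 5767/60, 12179/120]
rounded: [83, 96, 101]


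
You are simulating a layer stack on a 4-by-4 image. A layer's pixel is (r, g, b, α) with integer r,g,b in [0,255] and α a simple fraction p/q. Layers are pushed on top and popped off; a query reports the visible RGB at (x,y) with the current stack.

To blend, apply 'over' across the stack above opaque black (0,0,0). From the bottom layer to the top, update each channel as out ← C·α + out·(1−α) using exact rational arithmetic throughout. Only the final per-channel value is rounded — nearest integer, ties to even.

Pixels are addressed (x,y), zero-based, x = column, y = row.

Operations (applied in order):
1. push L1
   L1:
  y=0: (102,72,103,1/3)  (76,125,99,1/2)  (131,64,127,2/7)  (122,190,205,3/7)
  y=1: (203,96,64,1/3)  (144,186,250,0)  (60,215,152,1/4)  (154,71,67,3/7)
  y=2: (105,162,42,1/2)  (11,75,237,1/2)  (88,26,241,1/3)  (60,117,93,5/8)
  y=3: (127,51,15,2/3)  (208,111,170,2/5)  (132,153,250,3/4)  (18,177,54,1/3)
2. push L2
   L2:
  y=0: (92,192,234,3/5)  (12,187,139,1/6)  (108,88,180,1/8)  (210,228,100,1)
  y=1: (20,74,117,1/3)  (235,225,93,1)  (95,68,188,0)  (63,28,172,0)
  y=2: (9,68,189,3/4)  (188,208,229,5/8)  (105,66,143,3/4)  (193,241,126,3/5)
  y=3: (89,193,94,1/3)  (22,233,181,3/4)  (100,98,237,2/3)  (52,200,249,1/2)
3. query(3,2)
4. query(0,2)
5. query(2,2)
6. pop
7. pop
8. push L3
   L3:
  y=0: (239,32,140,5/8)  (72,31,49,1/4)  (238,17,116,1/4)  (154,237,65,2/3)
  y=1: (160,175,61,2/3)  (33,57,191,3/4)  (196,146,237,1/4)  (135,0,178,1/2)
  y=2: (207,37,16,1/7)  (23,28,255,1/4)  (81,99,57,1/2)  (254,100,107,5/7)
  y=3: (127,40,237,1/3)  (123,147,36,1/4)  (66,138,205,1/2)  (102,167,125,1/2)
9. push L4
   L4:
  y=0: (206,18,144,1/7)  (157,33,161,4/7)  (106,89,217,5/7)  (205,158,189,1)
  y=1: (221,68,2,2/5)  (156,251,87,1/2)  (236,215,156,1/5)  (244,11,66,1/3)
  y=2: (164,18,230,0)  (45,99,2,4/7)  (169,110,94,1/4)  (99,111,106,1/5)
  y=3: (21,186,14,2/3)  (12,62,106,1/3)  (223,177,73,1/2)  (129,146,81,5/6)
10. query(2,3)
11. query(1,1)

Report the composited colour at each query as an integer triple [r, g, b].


at x=3,y=2 over L1,L2:
after L1 α=5/8: [75/2, 585/8, 465/8]
after L2 α=3/5: [654/5, 3477/20, 1977/20]
rounded: [131, 174, 99]

(0,2) stack=L1,L2; from [0,0,0]:
+L1 (α=1/2) → [105/2, 81, 21]
+L2 (α=3/4) → [159/8, 285/4, 147]
→ [20, 71, 147]

(2,2) stack=L1,L2; from [0,0,0]:
+L1 (α=1/3) → [88/3, 26/3, 241/3]
+L2 (α=3/4) → [1033/12, 155/3, 382/3]
= [86, 52, 127]

at x=2,y=3 over L3,L4:
L3 α=1/2: [33, 69, 205/2]
L4 α=1/2: [128, 123, 351/4]
rounded: [128, 123, 88]

query (1,1) [L3,L4] — begin 0,0,0
after L3 α=3/4: [99/4, 171/4, 573/4]
after L4 α=1/2: [723/8, 1175/8, 921/8]
rounded: [90, 147, 115]


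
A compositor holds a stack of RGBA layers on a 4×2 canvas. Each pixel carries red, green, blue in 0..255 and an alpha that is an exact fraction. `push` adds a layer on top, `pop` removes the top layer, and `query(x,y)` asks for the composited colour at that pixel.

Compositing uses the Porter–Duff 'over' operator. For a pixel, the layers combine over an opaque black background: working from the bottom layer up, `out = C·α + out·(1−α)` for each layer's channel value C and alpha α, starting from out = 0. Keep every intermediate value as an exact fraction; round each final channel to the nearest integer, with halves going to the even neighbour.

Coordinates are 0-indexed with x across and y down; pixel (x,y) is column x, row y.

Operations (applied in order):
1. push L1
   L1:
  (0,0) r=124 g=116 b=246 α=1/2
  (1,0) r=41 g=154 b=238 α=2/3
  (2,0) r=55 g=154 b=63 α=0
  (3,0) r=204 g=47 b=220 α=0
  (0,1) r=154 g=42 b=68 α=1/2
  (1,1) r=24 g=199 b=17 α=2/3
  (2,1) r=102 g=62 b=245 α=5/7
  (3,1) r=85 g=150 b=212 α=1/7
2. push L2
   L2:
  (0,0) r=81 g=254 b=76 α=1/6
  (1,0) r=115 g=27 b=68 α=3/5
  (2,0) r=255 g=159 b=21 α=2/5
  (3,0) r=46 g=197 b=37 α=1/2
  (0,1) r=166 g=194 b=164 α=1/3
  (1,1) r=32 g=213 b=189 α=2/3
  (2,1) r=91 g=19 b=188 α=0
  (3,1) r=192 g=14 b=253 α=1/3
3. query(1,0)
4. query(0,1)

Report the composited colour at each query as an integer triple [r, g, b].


query (1,0) [L1,L2] — begin 0,0,0
after L1 α=2/3: [82/3, 308/3, 476/3]
after L2 α=3/5: [1199/15, 859/15, 1564/15]
rounded: [80, 57, 104]

at x=0,y=1 over L1,L2:
L1 α=1/2: [77, 21, 34]
L2 α=1/3: [320/3, 236/3, 232/3]
= [107, 79, 77]


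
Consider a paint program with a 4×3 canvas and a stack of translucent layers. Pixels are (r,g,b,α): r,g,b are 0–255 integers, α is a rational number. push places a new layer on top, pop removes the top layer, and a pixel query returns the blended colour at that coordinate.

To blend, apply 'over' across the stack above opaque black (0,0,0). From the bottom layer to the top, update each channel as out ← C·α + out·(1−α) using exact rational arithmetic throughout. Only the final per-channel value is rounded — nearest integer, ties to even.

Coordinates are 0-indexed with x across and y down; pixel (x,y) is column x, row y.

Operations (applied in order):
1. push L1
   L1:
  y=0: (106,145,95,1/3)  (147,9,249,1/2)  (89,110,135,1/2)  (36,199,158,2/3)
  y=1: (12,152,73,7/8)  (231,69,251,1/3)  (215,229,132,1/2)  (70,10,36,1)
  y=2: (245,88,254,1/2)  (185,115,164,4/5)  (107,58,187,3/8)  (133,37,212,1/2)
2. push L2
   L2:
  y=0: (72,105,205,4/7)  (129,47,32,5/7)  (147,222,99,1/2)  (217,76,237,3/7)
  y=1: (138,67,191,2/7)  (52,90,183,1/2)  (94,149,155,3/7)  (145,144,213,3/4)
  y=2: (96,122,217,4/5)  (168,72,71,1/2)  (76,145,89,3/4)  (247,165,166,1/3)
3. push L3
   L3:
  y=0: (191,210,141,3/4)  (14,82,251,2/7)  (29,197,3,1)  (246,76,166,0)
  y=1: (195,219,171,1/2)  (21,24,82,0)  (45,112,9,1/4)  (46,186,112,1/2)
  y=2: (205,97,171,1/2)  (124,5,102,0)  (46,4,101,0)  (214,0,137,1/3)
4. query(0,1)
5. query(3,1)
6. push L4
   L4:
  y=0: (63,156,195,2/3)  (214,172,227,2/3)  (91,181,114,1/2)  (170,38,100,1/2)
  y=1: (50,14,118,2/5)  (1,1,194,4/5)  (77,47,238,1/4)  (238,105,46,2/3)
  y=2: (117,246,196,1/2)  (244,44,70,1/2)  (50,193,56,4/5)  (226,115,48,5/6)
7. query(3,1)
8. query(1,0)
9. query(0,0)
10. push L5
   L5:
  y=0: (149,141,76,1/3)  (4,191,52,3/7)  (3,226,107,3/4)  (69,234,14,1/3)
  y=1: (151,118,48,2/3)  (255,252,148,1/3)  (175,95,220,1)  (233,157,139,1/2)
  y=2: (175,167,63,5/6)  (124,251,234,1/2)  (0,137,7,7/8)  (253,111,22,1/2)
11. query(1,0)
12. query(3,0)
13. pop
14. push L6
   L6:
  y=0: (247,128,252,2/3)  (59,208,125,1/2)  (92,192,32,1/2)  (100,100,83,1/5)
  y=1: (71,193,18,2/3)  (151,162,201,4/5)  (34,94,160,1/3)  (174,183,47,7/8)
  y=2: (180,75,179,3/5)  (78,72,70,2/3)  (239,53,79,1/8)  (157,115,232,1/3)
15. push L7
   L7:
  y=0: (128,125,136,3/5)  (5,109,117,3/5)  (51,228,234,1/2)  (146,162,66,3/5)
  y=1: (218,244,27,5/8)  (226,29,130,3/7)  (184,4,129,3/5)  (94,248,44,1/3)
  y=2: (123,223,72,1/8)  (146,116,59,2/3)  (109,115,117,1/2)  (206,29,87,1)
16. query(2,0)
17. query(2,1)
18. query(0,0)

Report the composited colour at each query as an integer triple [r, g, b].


query (0,1) [L1,L2,L3] — begin 0,0,0
after L1 α=7/8: [21/2, 133, 511/8]
after L2 α=2/7: [657/14, 799/7, 5611/56]
after L3 α=1/2: [3387/28, 1166/7, 15187/112]
rounded: [121, 167, 136]

at x=3,y=1 over L1,L2,L3:
+L1 (α=1) → [70, 10, 36]
+L2 (α=3/4) → [505/4, 221/2, 675/4]
+L3 (α=1/2) → [689/8, 593/4, 1123/8]
rounded: [86, 148, 140]

query (3,1) [L1,L2,L3,L4] — begin 0,0,0
after L1 α=1: [70, 10, 36]
after L2 α=3/4: [505/4, 221/2, 675/4]
after L3 α=1/2: [689/8, 593/4, 1123/8]
after L4 α=2/3: [1499/8, 1433/12, 1859/24]
rounded: [187, 119, 77]

at x=1,y=0 over L1,L2,L3,L4:
L1 α=1/2: [147/2, 9/2, 249/2]
L2 α=5/7: [792/7, 244/7, 409/7]
L3 α=2/7: [4156/49, 2368/49, 5559/49]
L4 α=2/3: [8376/49, 6408/49, 27805/147]
rounded: [171, 131, 189]

(0,0) stack=L1,L2,L3,L4; from [0,0,0]:
after L1 α=1/3: [106/3, 145/3, 95/3]
after L2 α=4/7: [394/7, 565/7, 915/7]
after L3 α=3/4: [4405/28, 4975/28, 969/7]
after L4 α=2/3: [7933/84, 13711/84, 1233/7]
= [94, 163, 176]

query (1,0) [L1,L2,L3,L4,L5] — begin 0,0,0
L1 α=1/2: [147/2, 9/2, 249/2]
L2 α=5/7: [792/7, 244/7, 409/7]
L3 α=2/7: [4156/49, 2368/49, 5559/49]
L4 α=2/3: [8376/49, 6408/49, 27805/147]
L5 α=3/7: [34092/343, 53709/343, 134152/1029]
= [99, 157, 130]

query (3,0) [L1,L2,L3,L4,L5] — begin 0,0,0
L1 α=2/3: [24, 398/3, 316/3]
L2 α=3/7: [747/7, 2276/21, 3397/21]
L3 α=0: [747/7, 2276/21, 3397/21]
L4 α=1/2: [1937/14, 1537/21, 5497/42]
L5 α=1/3: [2420/21, 7988/63, 5791/63]
→ [115, 127, 92]

query (2,0) [L1,L2,L3,L4,L6,L7] — begin 0,0,0
after L1 α=1/2: [89/2, 55, 135/2]
after L2 α=1/2: [383/4, 277/2, 333/4]
after L3 α=1: [29, 197, 3]
after L4 α=1/2: [60, 189, 117/2]
after L6 α=1/2: [76, 381/2, 181/4]
after L7 α=1/2: [127/2, 837/4, 1117/8]
= [64, 209, 140]

query (2,1) [L1,L2,L3,L4,L6,L7] — begin 0,0,0
L1 α=1/2: [215/2, 229/2, 66]
L2 α=3/7: [712/7, 905/7, 729/7]
L3 α=1/4: [2451/28, 3499/28, 1125/14]
L4 α=1/4: [9509/112, 11813/112, 6707/56]
L6 α=1/3: [11413/168, 17077/168, 3729/28]
L7 α=3/5: [57781/420, 3617/84, 9147/70]
rounded: [138, 43, 131]

at x=0,y=0 over L1,L2,L3,L4,L6,L7:
L1 α=1/3: [106/3, 145/3, 95/3]
L2 α=4/7: [394/7, 565/7, 915/7]
L3 α=3/4: [4405/28, 4975/28, 969/7]
L4 α=2/3: [7933/84, 13711/84, 1233/7]
L6 α=2/3: [49429/252, 35215/252, 1587/7]
L7 α=3/5: [97813/630, 16493/126, 1206/7]
→ [155, 131, 172]


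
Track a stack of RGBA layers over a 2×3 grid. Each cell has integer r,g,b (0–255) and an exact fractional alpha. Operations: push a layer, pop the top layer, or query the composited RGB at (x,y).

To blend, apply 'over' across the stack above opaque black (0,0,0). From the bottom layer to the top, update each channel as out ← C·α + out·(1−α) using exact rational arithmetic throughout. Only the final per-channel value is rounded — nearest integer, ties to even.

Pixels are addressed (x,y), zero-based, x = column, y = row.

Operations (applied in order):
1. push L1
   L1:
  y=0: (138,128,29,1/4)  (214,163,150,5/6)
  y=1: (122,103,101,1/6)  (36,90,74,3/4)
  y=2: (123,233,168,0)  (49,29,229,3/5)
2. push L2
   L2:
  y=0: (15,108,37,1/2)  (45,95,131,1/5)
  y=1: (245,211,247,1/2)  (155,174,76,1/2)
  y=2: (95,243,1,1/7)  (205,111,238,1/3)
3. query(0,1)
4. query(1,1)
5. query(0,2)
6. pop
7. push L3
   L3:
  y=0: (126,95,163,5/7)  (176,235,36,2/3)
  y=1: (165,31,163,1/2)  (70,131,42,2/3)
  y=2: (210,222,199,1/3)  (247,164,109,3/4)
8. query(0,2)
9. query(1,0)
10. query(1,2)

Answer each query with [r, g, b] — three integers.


query (0,1) [L1,L2] — begin 0,0,0
L1 α=1/6: [61/3, 103/6, 101/6]
L2 α=1/2: [398/3, 1369/12, 1583/12]
rounded: [133, 114, 132]

at x=1,y=1 over L1,L2:
+L1 (α=3/4) → [27, 135/2, 111/2]
+L2 (α=1/2) → [91, 483/4, 263/4]
→ [91, 121, 66]

at x=0,y=2 over L1,L2:
L1 α=0: [0, 0, 0]
L2 α=1/7: [95/7, 243/7, 1/7]
rounded: [14, 35, 0]

query (0,2) [L1,L3] — begin 0,0,0
+L1 (α=0) → [0, 0, 0]
+L3 (α=1/3) → [70, 74, 199/3]
→ [70, 74, 66]

query (1,0) [L1,L3] — begin 0,0,0
L1 α=5/6: [535/3, 815/6, 125]
L3 α=2/3: [1591/9, 3635/18, 197/3]
= [177, 202, 66]

(1,2) stack=L1,L3; from [0,0,0]:
after L1 α=3/5: [147/5, 87/5, 687/5]
after L3 α=3/4: [963/5, 2547/20, 1161/10]
rounded: [193, 127, 116]


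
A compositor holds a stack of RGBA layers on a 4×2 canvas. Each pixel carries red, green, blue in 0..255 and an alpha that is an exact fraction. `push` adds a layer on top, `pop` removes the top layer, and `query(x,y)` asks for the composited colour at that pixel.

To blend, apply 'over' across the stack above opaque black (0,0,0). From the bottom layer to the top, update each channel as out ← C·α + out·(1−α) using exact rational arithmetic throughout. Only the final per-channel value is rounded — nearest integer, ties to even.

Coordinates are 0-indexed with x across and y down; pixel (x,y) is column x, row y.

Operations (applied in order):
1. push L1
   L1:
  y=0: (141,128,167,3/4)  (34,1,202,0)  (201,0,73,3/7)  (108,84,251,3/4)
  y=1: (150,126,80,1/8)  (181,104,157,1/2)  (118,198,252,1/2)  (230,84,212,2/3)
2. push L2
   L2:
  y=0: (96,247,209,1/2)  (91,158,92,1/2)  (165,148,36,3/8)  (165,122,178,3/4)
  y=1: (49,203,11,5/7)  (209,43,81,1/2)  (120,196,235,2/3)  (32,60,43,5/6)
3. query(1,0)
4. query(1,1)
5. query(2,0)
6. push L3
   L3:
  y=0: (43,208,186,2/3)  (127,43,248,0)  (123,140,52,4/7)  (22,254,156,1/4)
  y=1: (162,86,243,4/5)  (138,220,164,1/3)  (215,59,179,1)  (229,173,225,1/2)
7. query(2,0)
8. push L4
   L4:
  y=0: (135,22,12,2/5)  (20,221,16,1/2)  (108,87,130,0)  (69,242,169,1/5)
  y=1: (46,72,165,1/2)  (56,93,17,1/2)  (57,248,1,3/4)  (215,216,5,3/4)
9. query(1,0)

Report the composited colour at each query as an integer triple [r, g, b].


query (1,0) [L1,L2] — begin 0,0,0
L1 α=0: [0, 0, 0]
L2 α=1/2: [91/2, 79, 46]
rounded: [46, 79, 46]

query (1,1) [L1,L2] — begin 0,0,0
+L1 (α=1/2) → [181/2, 52, 157/2]
+L2 (α=1/2) → [599/4, 95/2, 319/4]
→ [150, 48, 80]

query (2,0) [L1,L2] — begin 0,0,0
L1 α=3/7: [603/7, 0, 219/7]
L2 α=3/8: [810/7, 111/2, 1851/56]
→ [116, 56, 33]

query (2,0) [L1,L2,L3] — begin 0,0,0
L1 α=3/7: [603/7, 0, 219/7]
L2 α=3/8: [810/7, 111/2, 1851/56]
L3 α=4/7: [5874/49, 1453/14, 17201/392]
rounded: [120, 104, 44]

(1,0) stack=L1,L2,L3,L4; from [0,0,0]:
L1 α=0: [0, 0, 0]
L2 α=1/2: [91/2, 79, 46]
L3 α=0: [91/2, 79, 46]
L4 α=1/2: [131/4, 150, 31]
= [33, 150, 31]


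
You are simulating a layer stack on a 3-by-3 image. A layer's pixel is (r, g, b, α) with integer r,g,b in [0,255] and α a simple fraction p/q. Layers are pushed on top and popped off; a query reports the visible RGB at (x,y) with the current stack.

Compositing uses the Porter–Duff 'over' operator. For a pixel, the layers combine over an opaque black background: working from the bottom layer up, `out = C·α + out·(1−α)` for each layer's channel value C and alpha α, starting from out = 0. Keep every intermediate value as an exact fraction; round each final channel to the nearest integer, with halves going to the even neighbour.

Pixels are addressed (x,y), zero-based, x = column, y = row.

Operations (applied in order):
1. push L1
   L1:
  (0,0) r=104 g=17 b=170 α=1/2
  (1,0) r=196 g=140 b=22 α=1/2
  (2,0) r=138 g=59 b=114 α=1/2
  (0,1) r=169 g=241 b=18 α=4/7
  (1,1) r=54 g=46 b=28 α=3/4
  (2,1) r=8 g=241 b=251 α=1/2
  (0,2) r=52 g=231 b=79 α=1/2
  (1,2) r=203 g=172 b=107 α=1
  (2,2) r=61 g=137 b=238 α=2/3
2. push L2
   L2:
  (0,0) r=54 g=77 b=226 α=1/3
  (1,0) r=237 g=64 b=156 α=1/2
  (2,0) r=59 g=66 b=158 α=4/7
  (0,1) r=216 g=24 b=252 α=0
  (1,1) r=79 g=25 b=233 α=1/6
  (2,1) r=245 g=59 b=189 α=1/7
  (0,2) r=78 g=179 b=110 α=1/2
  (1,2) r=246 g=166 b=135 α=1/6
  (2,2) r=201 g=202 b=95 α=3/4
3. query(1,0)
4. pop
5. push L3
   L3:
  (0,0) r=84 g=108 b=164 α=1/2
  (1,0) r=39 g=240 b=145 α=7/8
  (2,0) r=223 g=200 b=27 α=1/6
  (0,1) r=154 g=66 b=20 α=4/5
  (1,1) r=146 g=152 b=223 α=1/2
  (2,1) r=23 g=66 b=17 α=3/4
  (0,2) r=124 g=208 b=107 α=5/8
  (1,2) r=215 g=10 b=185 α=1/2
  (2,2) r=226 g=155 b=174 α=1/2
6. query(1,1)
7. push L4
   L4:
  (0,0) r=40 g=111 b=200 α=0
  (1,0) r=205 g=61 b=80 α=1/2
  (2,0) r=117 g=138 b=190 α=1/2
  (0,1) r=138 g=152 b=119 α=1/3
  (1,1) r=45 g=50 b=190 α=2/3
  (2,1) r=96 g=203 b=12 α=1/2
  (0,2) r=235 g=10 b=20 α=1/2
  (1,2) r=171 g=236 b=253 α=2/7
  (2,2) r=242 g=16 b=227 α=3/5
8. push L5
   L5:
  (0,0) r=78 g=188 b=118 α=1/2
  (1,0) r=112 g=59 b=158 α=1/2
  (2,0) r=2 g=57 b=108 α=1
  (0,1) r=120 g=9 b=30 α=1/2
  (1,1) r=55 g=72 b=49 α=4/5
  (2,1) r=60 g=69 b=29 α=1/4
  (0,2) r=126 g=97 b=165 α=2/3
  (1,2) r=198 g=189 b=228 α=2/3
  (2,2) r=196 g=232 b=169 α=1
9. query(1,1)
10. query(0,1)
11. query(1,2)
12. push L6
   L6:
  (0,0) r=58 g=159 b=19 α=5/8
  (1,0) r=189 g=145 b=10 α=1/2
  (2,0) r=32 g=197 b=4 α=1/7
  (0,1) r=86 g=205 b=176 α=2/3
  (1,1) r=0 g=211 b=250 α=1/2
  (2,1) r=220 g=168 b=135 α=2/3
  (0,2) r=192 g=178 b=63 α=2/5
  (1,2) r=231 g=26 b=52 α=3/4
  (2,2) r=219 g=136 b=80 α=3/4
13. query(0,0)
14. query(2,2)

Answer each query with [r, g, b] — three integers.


(1,0) stack=L1,L2; from [0,0,0]:
L1 α=1/2: [98, 70, 11]
L2 α=1/2: [335/2, 67, 167/2]
rounded: [168, 67, 84]

(1,1) stack=L1,L3; from [0,0,0]:
after L1 α=3/4: [81/2, 69/2, 21]
after L3 α=1/2: [373/4, 373/4, 122]
= [93, 93, 122]

query (1,1) [L1,L3,L4,L5] — begin 0,0,0
L1 α=3/4: [81/2, 69/2, 21]
L3 α=1/2: [373/4, 373/4, 122]
L4 α=2/3: [733/12, 773/12, 502/3]
L5 α=4/5: [3373/60, 4229/60, 218/3]
rounded: [56, 70, 73]

(0,1) stack=L1,L3,L4,L5; from [0,0,0]:
L1 α=4/7: [676/7, 964/7, 72/7]
L3 α=4/5: [4988/35, 2812/35, 632/35]
L4 α=1/3: [14806/105, 3648/35, 5429/105]
L5 α=1/2: [13703/105, 3963/70, 8579/210]
= [131, 57, 41]

query (1,2) [L1,L3,L4,L5] — begin 0,0,0
+L1 (α=1) → [203, 172, 107]
+L3 (α=1/2) → [209, 91, 146]
+L4 (α=2/7) → [1387/7, 927/7, 1236/7]
+L5 (α=2/3) → [4159/21, 1191/7, 1476/7]
→ [198, 170, 211]

query (0,0) [L1,L3,L4,L5,L6] — begin 0,0,0
after L1 α=1/2: [52, 17/2, 85]
after L3 α=1/2: [68, 233/4, 249/2]
after L4 α=0: [68, 233/4, 249/2]
after L5 α=1/2: [73, 985/8, 485/4]
after L6 α=5/8: [509/8, 9315/64, 1835/32]
rounded: [64, 146, 57]

at x=2,y=2 over L1,L3,L4,L5,L6:
after L1 α=2/3: [122/3, 274/3, 476/3]
after L3 α=1/2: [400/3, 739/6, 499/3]
after L4 α=3/5: [2978/15, 883/15, 3041/15]
after L5 α=1: [196, 232, 169]
after L6 α=3/4: [853/4, 160, 409/4]
= [213, 160, 102]


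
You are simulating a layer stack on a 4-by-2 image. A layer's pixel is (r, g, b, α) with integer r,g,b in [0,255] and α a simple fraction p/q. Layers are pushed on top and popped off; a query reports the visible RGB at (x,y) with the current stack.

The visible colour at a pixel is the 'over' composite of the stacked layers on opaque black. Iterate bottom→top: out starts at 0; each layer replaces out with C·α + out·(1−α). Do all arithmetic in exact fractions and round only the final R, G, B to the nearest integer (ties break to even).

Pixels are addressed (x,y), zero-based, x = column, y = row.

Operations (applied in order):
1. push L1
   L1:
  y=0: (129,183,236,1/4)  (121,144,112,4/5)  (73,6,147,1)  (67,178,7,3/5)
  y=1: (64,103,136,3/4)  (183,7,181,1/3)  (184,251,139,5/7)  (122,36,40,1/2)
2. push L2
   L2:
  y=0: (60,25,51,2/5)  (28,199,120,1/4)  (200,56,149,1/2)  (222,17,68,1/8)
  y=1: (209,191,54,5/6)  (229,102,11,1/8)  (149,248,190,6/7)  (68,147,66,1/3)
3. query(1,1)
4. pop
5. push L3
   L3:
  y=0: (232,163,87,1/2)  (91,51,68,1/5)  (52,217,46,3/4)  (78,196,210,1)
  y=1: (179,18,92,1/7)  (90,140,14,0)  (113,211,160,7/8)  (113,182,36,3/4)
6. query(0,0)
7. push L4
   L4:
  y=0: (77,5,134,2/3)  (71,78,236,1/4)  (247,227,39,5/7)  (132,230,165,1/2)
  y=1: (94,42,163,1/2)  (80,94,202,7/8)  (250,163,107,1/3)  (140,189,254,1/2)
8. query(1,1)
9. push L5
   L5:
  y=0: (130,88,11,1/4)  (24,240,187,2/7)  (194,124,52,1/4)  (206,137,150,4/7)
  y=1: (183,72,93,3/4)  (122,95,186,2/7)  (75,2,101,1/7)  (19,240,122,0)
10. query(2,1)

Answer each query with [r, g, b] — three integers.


at x=1,y=1 over L1,L2:
after L1 α=1/3: [61, 7/3, 181/3]
after L2 α=1/8: [82, 355/24, 325/6]
= [82, 15, 54]

(0,0) stack=L1,L3; from [0,0,0]:
L1 α=1/4: [129/4, 183/4, 59]
L3 α=1/2: [1057/8, 835/8, 73]
→ [132, 104, 73]

(1,1) stack=L1,L3,L4; from [0,0,0]:
+L1 (α=1/3) → [61, 7/3, 181/3]
+L3 (α=0) → [61, 7/3, 181/3]
+L4 (α=7/8) → [621/8, 1981/24, 4423/24]
→ [78, 83, 184]

query (2,1) [L1,L3,L4,L5] — begin 0,0,0
+L1 (α=5/7) → [920/7, 1255/7, 695/7]
+L3 (α=7/8) → [6457/56, 5797/28, 8535/56]
+L4 (α=1/3) → [13457/84, 2693/14, 11531/84]
+L5 (α=1/7) → [14507/98, 8093/49, 12945/98]
= [148, 165, 132]


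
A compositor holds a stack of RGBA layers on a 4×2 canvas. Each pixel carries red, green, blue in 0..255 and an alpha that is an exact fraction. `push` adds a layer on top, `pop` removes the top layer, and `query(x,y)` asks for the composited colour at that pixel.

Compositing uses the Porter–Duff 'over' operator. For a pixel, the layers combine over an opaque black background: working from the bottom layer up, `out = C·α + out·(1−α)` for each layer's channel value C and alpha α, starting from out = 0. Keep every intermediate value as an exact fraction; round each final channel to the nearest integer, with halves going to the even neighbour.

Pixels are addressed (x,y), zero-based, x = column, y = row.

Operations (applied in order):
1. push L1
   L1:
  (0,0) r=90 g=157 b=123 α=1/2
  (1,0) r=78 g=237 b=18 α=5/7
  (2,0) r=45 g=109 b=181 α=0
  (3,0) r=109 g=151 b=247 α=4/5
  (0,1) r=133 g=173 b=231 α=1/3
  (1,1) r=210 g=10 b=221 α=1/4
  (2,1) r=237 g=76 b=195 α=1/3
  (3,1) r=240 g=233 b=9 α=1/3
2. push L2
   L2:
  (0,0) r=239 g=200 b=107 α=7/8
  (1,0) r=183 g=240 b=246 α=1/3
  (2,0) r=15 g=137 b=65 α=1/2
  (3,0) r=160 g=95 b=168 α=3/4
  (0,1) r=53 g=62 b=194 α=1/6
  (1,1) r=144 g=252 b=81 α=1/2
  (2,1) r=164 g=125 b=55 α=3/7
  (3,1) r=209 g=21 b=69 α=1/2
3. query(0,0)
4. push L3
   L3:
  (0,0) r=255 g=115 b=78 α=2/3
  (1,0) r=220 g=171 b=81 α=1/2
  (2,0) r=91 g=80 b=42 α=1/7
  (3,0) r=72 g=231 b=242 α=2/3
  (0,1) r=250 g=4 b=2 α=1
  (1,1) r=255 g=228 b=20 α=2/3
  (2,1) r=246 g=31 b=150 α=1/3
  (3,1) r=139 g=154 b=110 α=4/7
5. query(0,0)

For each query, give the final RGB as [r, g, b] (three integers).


at x=0,y=0 over L1,L2:
+L1 (α=1/2) → [45, 157/2, 123/2]
+L2 (α=7/8) → [859/4, 2957/16, 1621/16]
rounded: [215, 185, 101]

at x=0,y=0 over L1,L2,L3:
L1 α=1/2: [45, 157/2, 123/2]
L2 α=7/8: [859/4, 2957/16, 1621/16]
L3 α=2/3: [2899/12, 6637/48, 4117/48]
= [242, 138, 86]


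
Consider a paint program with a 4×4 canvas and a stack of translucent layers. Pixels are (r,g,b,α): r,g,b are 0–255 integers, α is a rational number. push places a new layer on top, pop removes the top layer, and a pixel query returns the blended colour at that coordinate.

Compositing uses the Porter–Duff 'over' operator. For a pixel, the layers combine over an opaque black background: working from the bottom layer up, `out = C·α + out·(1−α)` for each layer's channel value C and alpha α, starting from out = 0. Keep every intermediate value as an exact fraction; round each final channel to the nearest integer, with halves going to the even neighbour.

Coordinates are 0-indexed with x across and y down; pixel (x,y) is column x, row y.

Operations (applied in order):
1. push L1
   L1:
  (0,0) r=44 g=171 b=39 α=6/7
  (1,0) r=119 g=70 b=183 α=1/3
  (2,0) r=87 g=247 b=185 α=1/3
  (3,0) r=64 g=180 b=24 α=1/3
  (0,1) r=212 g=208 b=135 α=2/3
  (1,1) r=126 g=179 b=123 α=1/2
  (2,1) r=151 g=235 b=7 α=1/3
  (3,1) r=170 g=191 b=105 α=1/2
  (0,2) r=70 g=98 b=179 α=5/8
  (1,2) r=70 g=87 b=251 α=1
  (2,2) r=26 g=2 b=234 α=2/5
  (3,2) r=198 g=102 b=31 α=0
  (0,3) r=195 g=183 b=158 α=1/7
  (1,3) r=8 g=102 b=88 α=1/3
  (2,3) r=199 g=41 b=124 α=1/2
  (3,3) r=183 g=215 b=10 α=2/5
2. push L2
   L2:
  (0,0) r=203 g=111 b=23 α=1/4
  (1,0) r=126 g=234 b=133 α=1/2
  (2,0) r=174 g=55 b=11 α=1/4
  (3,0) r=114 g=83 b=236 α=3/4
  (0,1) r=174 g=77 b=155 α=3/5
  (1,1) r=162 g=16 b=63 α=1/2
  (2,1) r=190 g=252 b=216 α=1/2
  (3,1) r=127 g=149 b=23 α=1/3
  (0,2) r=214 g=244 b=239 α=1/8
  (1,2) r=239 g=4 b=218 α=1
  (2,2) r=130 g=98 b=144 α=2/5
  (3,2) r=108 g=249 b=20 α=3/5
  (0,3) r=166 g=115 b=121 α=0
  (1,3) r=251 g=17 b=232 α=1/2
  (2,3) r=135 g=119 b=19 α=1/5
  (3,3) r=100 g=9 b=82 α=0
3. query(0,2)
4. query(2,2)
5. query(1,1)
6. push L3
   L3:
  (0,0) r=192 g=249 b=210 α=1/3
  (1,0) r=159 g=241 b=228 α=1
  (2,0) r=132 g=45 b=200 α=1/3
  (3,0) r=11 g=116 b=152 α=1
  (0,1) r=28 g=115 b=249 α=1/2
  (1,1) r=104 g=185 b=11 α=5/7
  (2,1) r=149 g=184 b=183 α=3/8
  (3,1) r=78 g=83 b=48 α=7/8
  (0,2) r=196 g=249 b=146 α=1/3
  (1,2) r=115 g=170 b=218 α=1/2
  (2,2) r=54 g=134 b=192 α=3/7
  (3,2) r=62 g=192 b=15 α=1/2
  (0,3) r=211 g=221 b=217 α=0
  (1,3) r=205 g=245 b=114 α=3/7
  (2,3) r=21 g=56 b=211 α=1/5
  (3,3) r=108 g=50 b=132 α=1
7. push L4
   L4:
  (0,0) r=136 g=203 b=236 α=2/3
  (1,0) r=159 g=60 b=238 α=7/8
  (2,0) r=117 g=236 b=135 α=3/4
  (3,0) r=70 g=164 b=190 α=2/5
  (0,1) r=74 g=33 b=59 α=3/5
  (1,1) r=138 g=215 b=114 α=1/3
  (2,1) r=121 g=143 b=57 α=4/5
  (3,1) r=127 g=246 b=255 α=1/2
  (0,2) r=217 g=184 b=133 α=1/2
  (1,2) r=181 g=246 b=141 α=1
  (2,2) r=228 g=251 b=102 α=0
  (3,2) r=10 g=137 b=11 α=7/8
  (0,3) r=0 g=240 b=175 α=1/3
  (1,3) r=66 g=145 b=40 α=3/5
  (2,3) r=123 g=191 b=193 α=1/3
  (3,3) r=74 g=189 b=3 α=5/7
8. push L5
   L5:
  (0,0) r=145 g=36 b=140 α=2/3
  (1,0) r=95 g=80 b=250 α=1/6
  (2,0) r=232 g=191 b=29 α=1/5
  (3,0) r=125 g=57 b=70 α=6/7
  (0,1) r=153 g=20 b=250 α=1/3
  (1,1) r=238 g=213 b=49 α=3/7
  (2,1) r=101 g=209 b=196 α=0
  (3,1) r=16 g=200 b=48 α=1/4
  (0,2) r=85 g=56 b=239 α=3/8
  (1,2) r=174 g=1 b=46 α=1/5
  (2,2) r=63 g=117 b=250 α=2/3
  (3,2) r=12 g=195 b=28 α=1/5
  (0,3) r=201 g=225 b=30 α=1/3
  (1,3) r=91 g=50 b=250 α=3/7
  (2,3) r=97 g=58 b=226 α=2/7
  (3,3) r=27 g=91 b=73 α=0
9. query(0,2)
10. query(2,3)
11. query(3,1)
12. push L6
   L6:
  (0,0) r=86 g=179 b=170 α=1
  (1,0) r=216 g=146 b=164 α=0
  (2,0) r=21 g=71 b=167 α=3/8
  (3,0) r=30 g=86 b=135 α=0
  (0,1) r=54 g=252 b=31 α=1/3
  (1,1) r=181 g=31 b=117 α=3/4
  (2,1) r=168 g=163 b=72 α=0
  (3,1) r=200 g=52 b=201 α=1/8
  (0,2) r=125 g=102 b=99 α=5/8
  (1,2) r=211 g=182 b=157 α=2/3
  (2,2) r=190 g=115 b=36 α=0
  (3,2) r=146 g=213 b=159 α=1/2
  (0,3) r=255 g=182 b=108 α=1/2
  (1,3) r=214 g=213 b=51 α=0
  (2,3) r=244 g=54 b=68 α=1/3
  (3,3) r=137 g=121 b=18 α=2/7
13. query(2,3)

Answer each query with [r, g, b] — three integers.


query (0,2) [L1,L2] — begin 0,0,0
after L1 α=5/8: [175/4, 245/4, 895/8]
after L2 α=1/8: [2081/32, 2691/32, 8177/64]
→ [65, 84, 128]

at x=2,y=2 over L1,L2:
+L1 (α=2/5) → [52/5, 4/5, 468/5]
+L2 (α=2/5) → [1456/25, 992/25, 2844/25]
rounded: [58, 40, 114]

(1,1) stack=L1,L2; from [0,0,0]:
+L1 (α=1/2) → [63, 179/2, 123/2]
+L2 (α=1/2) → [225/2, 211/4, 249/4]
rounded: [112, 53, 62]

at x=0,y=2 over L1,L2,L3,L4,L5:
after L1 α=5/8: [175/4, 245/4, 895/8]
after L2 α=1/8: [2081/32, 2691/32, 8177/64]
after L3 α=1/3: [1739/16, 2225/16, 4283/32]
after L4 α=1/2: [5211/32, 5169/32, 8539/64]
after L5 α=3/8: [34215/256, 31221/256, 88583/512]
→ [134, 122, 173]

at x=2,y=3 over L1,L2,L3,L4,L5:
L1 α=1/2: [199/2, 41/2, 62]
L2 α=1/5: [533/5, 201/5, 267/5]
L3 α=1/5: [2237/25, 1084/25, 2123/25]
L4 α=1/3: [7549/75, 6943/75, 9071/75]
L5 α=2/7: [10459/105, 8683/105, 15851/105]
→ [100, 83, 151]

(3,1) stack=L1,L2,L3,L4,L5; from [0,0,0]:
after L1 α=1/2: [85, 191/2, 105/2]
after L2 α=1/3: [99, 340/3, 128/3]
after L3 α=7/8: [645/8, 2083/24, 142/3]
after L4 α=1/2: [1661/16, 7987/48, 907/6]
after L5 α=1/4: [5239/64, 11187/64, 1003/8]
= [82, 175, 125]

at x=2,y=3 over L1,L2,L3,L4,L5,L6:
after L1 α=1/2: [199/2, 41/2, 62]
after L2 α=1/5: [533/5, 201/5, 267/5]
after L3 α=1/5: [2237/25, 1084/25, 2123/25]
after L4 α=1/3: [7549/75, 6943/75, 9071/75]
after L5 α=2/7: [10459/105, 8683/105, 15851/105]
after L6 α=1/3: [46538/315, 23036/315, 38842/315]
→ [148, 73, 123]


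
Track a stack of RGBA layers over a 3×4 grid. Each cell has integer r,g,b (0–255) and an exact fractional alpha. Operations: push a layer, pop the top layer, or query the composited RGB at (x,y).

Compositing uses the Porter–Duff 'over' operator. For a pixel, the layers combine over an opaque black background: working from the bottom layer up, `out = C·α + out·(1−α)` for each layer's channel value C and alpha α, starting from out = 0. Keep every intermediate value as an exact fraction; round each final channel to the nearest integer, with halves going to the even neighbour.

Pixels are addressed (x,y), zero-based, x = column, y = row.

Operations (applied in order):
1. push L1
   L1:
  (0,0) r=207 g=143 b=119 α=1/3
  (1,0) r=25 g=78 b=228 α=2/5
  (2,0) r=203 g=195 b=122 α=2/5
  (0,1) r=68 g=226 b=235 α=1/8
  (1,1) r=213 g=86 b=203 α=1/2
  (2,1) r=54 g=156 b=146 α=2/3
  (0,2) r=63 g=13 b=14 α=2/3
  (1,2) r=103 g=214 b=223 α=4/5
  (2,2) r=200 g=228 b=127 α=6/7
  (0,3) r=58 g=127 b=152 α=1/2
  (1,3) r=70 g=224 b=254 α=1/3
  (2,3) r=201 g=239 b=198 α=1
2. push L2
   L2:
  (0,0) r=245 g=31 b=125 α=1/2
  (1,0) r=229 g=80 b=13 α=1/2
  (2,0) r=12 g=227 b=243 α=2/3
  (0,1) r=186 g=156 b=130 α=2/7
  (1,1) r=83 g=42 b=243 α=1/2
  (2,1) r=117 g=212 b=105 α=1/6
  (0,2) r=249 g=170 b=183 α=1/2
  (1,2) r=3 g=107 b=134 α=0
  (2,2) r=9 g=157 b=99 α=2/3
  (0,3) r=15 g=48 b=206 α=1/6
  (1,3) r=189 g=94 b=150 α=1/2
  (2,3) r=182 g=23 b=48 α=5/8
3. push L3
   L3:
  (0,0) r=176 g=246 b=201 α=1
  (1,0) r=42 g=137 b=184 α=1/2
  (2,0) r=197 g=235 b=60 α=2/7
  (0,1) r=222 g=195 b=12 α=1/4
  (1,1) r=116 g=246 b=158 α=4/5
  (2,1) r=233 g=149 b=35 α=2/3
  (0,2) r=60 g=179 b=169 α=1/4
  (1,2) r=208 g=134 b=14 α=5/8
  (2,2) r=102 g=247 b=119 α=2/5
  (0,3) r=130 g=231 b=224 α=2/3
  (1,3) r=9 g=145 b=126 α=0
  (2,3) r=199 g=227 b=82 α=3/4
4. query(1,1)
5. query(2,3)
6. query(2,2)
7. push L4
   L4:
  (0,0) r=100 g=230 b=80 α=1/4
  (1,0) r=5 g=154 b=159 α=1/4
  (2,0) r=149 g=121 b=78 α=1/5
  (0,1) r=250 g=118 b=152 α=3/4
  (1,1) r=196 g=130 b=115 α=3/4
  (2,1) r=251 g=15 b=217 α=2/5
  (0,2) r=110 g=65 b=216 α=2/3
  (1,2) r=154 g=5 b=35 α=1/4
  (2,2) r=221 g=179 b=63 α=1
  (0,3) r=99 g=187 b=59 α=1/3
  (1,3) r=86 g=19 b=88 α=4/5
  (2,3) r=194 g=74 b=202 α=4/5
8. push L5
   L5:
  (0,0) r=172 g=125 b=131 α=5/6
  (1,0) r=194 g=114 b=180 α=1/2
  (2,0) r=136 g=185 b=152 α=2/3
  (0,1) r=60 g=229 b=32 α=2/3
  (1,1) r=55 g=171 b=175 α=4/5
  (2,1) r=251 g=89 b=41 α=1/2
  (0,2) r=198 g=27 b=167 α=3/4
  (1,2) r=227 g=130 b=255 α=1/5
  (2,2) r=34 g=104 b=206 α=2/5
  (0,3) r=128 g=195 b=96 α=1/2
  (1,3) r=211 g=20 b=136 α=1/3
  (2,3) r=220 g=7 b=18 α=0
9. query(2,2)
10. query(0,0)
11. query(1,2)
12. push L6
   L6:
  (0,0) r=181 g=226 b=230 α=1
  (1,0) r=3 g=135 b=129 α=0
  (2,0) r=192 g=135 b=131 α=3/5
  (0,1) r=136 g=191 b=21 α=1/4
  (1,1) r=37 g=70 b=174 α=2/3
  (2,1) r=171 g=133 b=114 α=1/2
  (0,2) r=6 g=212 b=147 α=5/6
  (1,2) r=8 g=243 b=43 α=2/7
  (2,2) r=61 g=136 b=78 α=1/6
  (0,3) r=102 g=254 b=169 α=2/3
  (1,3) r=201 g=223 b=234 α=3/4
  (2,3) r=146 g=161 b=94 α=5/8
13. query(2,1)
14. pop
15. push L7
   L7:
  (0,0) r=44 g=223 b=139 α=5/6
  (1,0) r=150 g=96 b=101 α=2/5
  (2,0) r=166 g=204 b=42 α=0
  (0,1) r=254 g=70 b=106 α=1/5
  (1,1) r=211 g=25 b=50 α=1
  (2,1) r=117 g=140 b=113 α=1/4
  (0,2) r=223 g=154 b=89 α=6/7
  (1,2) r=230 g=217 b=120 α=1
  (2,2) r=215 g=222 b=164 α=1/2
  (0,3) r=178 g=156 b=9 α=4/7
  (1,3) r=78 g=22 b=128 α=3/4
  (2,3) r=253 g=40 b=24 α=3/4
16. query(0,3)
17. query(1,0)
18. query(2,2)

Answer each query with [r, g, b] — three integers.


at x=1,y=1 over L1,L2,L3:
+L1 (α=1/2) → [213/2, 43, 203/2]
+L2 (α=1/2) → [379/4, 85/2, 689/4]
+L3 (α=4/5) → [447/4, 2053/10, 3217/20]
rounded: [112, 205, 161]

query (2,3) [L1,L2,L3] — begin 0,0,0
after L1 α=1: [201, 239, 198]
after L2 α=5/8: [1513/8, 104, 417/4]
after L3 α=3/4: [6289/32, 785/4, 1401/16]
→ [197, 196, 88]

(2,2) stack=L1,L2,L3; from [0,0,0]:
+L1 (α=6/7) → [1200/7, 1368/7, 762/7]
+L2 (α=2/3) → [442/7, 3566/21, 716/7]
+L3 (α=2/5) → [2754/35, 7024/35, 3814/35]
rounded: [79, 201, 109]

(2,2) stack=L1,L2,L3,L4,L5; from [0,0,0]:
+L1 (α=6/7) → [1200/7, 1368/7, 762/7]
+L2 (α=2/3) → [442/7, 3566/21, 716/7]
+L3 (α=2/5) → [2754/35, 7024/35, 3814/35]
+L4 (α=1) → [221, 179, 63]
+L5 (α=2/5) → [731/5, 149, 601/5]
rounded: [146, 149, 120]

query (0,0) [L1,L2,L3,L4,L5] — begin 0,0,0
after L1 α=1/3: [69, 143/3, 119/3]
after L2 α=1/2: [157, 118/3, 247/3]
after L3 α=1: [176, 246, 201]
after L4 α=1/4: [157, 242, 683/4]
after L5 α=5/6: [339/2, 289/2, 1101/8]
→ [170, 144, 138]

at x=1,y=2 over L1,L2,L3,L4,L5:
L1 α=4/5: [412/5, 856/5, 892/5]
L2 α=0: [412/5, 856/5, 892/5]
L3 α=5/8: [1609/10, 2959/20, 1513/20]
L4 α=1/4: [6367/40, 8977/80, 5239/80]
L5 α=1/5: [8637/50, 11577/100, 10339/100]
= [173, 116, 103]

(2,1) stack=L1,L2,L3,L4,L5,L6; from [0,0,0]:
L1 α=2/3: [36, 104, 292/3]
L2 α=1/6: [99/2, 122, 1775/18]
L3 α=2/3: [1031/6, 140, 3035/54]
L4 α=2/5: [407/2, 90, 10847/90]
L5 α=1/2: [909/4, 179/2, 14537/180]
L6 α=1/2: [1593/8, 445/4, 35057/360]
= [199, 111, 97]

(0,3) stack=L1,L2,L3,L4,L5,L7; from [0,0,0]:
after L1 α=1/2: [29, 127/2, 76]
after L2 α=1/6: [80/3, 731/12, 293/3]
after L3 α=2/3: [860/9, 6275/36, 1637/9]
after L4 α=1/3: [2611/27, 9641/54, 3805/27]
after L5 α=1/2: [6067/54, 20171/108, 6397/54]
after L7 α=4/7: [18883/126, 42635/252, 7045/126]
→ [150, 169, 56]

at x=1,y=0 over L1,L2,L3,L4,L5,L7:
+L1 (α=2/5) → [10, 156/5, 456/5]
+L2 (α=1/2) → [239/2, 278/5, 521/10]
+L3 (α=1/2) → [323/4, 963/10, 2361/20]
+L4 (α=1/4) → [989/16, 4429/40, 10263/80]
+L5 (α=1/2) → [4093/32, 8989/80, 24663/160]
+L7 (α=2/5) → [21879/160, 42327/400, 106309/800]
= [137, 106, 133]

(2,2) stack=L1,L2,L3,L4,L5,L7; from [0,0,0]:
after L1 α=6/7: [1200/7, 1368/7, 762/7]
after L2 α=2/3: [442/7, 3566/21, 716/7]
after L3 α=2/5: [2754/35, 7024/35, 3814/35]
after L4 α=1: [221, 179, 63]
after L5 α=2/5: [731/5, 149, 601/5]
after L7 α=1/2: [903/5, 371/2, 1421/10]
→ [181, 186, 142]


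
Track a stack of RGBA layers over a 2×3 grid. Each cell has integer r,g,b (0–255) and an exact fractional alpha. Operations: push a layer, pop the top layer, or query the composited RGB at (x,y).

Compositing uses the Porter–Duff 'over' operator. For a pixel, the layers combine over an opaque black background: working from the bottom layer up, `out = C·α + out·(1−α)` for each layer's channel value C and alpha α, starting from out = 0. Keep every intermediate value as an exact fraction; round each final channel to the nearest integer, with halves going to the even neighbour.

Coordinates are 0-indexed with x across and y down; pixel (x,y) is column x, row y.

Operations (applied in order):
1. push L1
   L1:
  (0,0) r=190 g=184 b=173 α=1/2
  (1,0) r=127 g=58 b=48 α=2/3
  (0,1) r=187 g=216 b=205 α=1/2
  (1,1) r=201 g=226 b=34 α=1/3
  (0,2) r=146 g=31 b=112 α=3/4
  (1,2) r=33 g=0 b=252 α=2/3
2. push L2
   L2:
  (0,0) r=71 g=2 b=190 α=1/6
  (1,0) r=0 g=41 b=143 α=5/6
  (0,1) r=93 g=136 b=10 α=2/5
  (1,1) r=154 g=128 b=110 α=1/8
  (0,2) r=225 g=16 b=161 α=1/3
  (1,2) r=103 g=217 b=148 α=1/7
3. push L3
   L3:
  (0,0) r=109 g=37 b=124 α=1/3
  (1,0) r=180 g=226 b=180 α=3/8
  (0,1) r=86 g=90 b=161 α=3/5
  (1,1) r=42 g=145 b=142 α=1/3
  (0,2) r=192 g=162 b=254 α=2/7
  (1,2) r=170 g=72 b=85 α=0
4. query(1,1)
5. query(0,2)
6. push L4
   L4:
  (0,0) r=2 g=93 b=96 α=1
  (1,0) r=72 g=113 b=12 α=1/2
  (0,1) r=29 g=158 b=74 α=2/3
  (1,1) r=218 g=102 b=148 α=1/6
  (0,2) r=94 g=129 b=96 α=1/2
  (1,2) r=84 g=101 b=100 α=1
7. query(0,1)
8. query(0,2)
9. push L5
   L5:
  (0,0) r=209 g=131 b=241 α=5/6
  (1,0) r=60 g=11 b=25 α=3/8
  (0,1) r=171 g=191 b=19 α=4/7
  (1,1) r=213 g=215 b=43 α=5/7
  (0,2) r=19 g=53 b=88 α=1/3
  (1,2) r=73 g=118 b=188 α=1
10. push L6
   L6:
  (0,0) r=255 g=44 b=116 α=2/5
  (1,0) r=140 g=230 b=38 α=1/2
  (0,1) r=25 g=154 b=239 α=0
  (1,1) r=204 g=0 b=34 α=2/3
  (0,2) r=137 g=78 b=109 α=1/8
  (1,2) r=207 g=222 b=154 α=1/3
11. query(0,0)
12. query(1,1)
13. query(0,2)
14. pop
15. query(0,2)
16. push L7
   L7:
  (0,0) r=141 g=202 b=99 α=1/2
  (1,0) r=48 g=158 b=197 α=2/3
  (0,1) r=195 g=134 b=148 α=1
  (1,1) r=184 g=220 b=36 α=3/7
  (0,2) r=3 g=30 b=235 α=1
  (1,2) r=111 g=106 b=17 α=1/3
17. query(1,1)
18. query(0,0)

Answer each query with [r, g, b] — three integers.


(1,1) stack=L1,L2,L3; from [0,0,0]:
after L1 α=1/3: [67, 226/3, 34/3]
after L2 α=1/8: [623/8, 983/12, 71/3]
after L3 α=1/3: [791/12, 1853/18, 568/9]
→ [66, 103, 63]

query (0,2) [L1,L2,L3] — begin 0,0,0
after L1 α=3/4: [219/2, 93/4, 84]
after L2 α=1/3: [148, 125/6, 329/3]
after L3 α=2/7: [1124/7, 367/6, 3169/21]
rounded: [161, 61, 151]

at x=0,y=1 over L1,L2,L3,L4:
L1 α=1/2: [187/2, 108, 205/2]
L2 α=2/5: [933/10, 596/5, 131/2]
L3 α=3/5: [2223/25, 2542/25, 614/5]
L4 α=2/3: [3673/75, 10442/75, 1354/15]
= [49, 139, 90]

at x=0,y=2 over L1,L2,L3,L4:
+L1 (α=3/4) → [219/2, 93/4, 84]
+L2 (α=1/3) → [148, 125/6, 329/3]
+L3 (α=2/7) → [1124/7, 367/6, 3169/21]
+L4 (α=1/2) → [891/7, 1141/12, 5185/42]
→ [127, 95, 123]

(0,0) stack=L1,L2,L3,L4,L5,L6; from [0,0,0]:
+L1 (α=1/2) → [95, 92, 173/2]
+L2 (α=1/6) → [91, 77, 415/4]
+L3 (α=1/3) → [97, 191/3, 221/2]
+L4 (α=1) → [2, 93, 96]
+L5 (α=5/6) → [349/2, 374/3, 1301/6]
+L6 (α=2/5) → [2067/10, 462/5, 353/2]
rounded: [207, 92, 176]

(1,1) stack=L1,L2,L3,L4,L5,L6; from [0,0,0]:
after L1 α=1/3: [67, 226/3, 34/3]
after L2 α=1/8: [623/8, 983/12, 71/3]
after L3 α=1/3: [791/12, 1853/18, 568/9]
after L4 α=1/6: [6571/72, 11101/108, 2086/27]
after L5 α=5/7: [44911/252, 69151/378, 9977/189]
after L6 α=2/3: [147727/756, 69151/1134, 22829/567]
→ [195, 61, 40]

(0,2) stack=L1,L2,L3,L4,L5,L6; from [0,0,0]:
+L1 (α=3/4) → [219/2, 93/4, 84]
+L2 (α=1/3) → [148, 125/6, 329/3]
+L3 (α=2/7) → [1124/7, 367/6, 3169/21]
+L4 (α=1/2) → [891/7, 1141/12, 5185/42]
+L5 (α=1/3) → [1915/21, 1459/18, 7033/63]
+L6 (α=1/8) → [1163/12, 11617/144, 4007/36]
→ [97, 81, 111]

at x=0,y=2 over L1,L2,L3,L4,L5:
+L1 (α=3/4) → [219/2, 93/4, 84]
+L2 (α=1/3) → [148, 125/6, 329/3]
+L3 (α=2/7) → [1124/7, 367/6, 3169/21]
+L4 (α=1/2) → [891/7, 1141/12, 5185/42]
+L5 (α=1/3) → [1915/21, 1459/18, 7033/63]
= [91, 81, 112]

query (1,1) [L1,L2,L3,L4,L5,L7] — begin 0,0,0
after L1 α=1/3: [67, 226/3, 34/3]
after L2 α=1/8: [623/8, 983/12, 71/3]
after L3 α=1/3: [791/12, 1853/18, 568/9]
after L4 α=1/6: [6571/72, 11101/108, 2086/27]
after L5 α=5/7: [44911/252, 69151/378, 9977/189]
after L7 α=3/7: [79687/441, 263042/1323, 60320/1323]
→ [181, 199, 46]

query (0,0) [L1,L2,L3,L4,L5,L7] — begin 0,0,0
after L1 α=1/2: [95, 92, 173/2]
after L2 α=1/6: [91, 77, 415/4]
after L3 α=1/3: [97, 191/3, 221/2]
after L4 α=1: [2, 93, 96]
after L5 α=5/6: [349/2, 374/3, 1301/6]
after L7 α=1/2: [631/4, 490/3, 1895/12]
= [158, 163, 158]
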